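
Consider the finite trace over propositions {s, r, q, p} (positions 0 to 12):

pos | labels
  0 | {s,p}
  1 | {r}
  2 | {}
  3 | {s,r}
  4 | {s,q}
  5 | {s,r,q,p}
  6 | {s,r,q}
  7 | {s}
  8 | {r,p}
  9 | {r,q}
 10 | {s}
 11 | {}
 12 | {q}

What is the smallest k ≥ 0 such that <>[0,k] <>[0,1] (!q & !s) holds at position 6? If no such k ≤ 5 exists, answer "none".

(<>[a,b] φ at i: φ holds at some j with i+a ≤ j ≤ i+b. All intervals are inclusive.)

1

Scan j = 6,7,… for <>[0,1] (!q & !s):
  j=6: fails
  j=7: holds
First hit at j=7, so smallest k = 7-6 = 1.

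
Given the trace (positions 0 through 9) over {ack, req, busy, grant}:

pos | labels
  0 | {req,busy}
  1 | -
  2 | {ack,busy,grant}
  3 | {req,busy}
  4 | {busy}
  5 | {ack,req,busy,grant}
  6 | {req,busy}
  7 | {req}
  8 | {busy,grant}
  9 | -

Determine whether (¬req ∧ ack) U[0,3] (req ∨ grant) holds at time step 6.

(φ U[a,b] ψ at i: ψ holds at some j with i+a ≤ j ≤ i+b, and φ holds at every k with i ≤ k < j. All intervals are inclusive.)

True

Need some j in [6,9] with (req ∨ grant), and (¬req ∧ ack) at every k in [6,j-1].
  j=6: (req ∨ grant) holds; no prefix to check → satisfied.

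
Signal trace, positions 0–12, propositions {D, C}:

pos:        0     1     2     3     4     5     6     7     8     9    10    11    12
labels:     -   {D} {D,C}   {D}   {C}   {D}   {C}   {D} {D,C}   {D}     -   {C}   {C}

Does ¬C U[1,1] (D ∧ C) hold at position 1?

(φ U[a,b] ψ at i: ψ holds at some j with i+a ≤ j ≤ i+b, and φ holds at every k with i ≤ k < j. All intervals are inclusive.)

Need some j in [2,2] with (D ∧ C), and ¬C at every k in [1,j-1].
  j=2: (D ∧ C) holds; ¬C holds at every k in [1,1] → satisfied.

Holds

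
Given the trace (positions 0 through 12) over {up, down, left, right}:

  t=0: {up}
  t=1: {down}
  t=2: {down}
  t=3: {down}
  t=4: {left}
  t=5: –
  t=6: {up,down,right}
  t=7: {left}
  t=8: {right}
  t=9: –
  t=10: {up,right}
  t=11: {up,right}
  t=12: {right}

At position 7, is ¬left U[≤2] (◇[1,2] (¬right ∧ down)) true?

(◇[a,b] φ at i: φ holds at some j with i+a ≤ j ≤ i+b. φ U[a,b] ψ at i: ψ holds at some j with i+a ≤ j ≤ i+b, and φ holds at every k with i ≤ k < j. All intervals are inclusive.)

Need some j in [7,9] with ◇[1,2] (¬right ∧ down), and ¬left at every k in [7,j-1].
  j=7: ◇[1,2] (¬right ∧ down) — fails (none in [8,9]).
  j=8: ◇[1,2] (¬right ∧ down) — fails (none in [9,10]).
  j=9: ◇[1,2] (¬right ∧ down) — fails (none in [10,11]).
No j in the window works → until fails.

Does not hold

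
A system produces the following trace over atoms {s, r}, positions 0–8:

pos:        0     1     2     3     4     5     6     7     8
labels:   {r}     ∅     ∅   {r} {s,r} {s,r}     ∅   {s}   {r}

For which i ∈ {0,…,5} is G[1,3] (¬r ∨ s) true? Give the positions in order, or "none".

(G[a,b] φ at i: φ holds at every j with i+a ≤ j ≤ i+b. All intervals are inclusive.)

Evaluate at each i in [0,5]:
  i=0: ✗ (fails at j=3)
  i=1: ✗ (fails at j=3)
  i=2: ✗ (fails at j=3)
  i=3: ✓ (all of [4,6])
  i=4: ✓ (all of [5,7])
  i=5: ✗ (fails at j=8)

3, 4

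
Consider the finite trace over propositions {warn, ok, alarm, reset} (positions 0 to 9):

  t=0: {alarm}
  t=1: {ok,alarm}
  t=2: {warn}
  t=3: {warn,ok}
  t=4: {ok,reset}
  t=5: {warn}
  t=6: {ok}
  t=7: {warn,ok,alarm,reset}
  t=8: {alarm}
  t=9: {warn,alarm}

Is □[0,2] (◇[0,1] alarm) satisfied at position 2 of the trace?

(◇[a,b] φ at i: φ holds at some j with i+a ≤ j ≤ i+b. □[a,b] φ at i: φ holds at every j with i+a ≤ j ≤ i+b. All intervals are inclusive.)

Check ◇[0,1] alarm at every j in [2,4]:
  j=2: fails (none in [2,3])
  j=3: fails (none in [3,4])
  j=4: fails (none in [4,5])
Fails at j=2 → formula fails.

False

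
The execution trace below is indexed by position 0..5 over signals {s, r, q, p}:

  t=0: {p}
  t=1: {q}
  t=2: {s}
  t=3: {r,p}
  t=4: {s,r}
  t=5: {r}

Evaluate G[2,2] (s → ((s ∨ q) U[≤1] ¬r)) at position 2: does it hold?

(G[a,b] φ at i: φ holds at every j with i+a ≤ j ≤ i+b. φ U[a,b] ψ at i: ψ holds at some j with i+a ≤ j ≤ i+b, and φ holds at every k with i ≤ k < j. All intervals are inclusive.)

Check (s → ((s ∨ q) U[≤1] ¬r)) at every j in [4,4]:
  j=4: antecedent true; consequent fails → ✗
Fails at j=4 → formula fails.

Does not hold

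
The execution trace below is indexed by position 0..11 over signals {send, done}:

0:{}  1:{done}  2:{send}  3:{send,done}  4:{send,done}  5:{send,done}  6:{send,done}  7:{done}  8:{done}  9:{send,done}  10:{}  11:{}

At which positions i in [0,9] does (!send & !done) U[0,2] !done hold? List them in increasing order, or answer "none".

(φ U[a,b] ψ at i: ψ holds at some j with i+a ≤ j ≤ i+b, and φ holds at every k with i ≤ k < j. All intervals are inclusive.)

Evaluate at each i in [0,9]:
  i=0: ✓ (rhs at j=0)
  i=1: ✗ (lhs fails at k=1 before rhs at j=2)
  i=2: ✓ (rhs at j=2)
  i=3: ✗ (no rhs in [3,5])
  i=4: ✗ (no rhs in [4,6])
  i=5: ✗ (no rhs in [5,7])
  i=6: ✗ (no rhs in [6,8])
  i=7: ✗ (no rhs in [7,9])
  i=8: ✗ (lhs fails at k=8 before rhs at j=10)
  i=9: ✗ (lhs fails at k=9 before rhs at j=10)

0, 2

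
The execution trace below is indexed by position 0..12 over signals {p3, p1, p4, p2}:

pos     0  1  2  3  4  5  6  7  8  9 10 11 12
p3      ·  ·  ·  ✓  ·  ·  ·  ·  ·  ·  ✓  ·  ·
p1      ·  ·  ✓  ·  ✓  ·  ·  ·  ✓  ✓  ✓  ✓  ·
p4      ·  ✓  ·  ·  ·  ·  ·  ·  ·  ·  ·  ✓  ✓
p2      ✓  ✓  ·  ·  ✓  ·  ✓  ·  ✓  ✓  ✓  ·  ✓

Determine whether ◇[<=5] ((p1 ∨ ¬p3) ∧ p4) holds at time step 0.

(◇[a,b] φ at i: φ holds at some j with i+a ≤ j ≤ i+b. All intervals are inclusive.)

Check ((p1 ∨ ¬p3) ∧ p4) at each j in [0,5]:
  j=0: false
  j=1: true
  j=2: false
  j=3: false
  j=4: false
  j=5: false
Found at j=1 → formula holds.

True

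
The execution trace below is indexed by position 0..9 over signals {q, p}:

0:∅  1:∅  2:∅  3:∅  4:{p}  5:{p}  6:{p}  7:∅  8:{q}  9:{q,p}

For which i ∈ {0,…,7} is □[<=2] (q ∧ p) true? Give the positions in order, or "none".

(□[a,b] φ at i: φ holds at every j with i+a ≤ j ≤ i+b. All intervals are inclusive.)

none

Evaluate at each i in [0,7]:
  i=0: ✗ (fails at j=0)
  i=1: ✗ (fails at j=1)
  i=2: ✗ (fails at j=2)
  i=3: ✗ (fails at j=3)
  i=4: ✗ (fails at j=4)
  i=5: ✗ (fails at j=5)
  i=6: ✗ (fails at j=6)
  i=7: ✗ (fails at j=7)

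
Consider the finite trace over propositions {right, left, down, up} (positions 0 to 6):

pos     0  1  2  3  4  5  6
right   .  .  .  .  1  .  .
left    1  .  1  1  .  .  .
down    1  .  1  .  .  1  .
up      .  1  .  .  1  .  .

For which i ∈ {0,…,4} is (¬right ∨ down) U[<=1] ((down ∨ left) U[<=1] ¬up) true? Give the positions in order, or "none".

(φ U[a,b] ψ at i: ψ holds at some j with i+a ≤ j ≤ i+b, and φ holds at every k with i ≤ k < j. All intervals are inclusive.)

0, 1, 2, 3

Evaluate at each i in [0,4]:
  i=0: ✓ (rhs at j=0)
  i=1: ✓ (rhs at j=2; lhs holds on [1,1])
  i=2: ✓ (rhs at j=2)
  i=3: ✓ (rhs at j=3)
  i=4: ✗ (lhs fails at k=4 before rhs at j=5)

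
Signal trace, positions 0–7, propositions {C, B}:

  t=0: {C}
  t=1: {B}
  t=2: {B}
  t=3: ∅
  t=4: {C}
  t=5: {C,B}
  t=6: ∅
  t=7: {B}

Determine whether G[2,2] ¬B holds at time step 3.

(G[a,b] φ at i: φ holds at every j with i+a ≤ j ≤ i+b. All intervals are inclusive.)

No

Check ¬B at every j in [5,5]:
  j=5: false
Fails at j=5 → formula fails.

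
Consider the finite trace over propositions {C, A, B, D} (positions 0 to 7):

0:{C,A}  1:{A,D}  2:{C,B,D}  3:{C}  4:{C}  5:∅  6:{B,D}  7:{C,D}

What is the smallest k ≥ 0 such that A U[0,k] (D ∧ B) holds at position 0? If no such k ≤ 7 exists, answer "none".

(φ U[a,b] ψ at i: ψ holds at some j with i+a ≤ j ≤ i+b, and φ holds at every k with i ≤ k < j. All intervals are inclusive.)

2

Need earliest j ≥ 0 with (D ∧ B), and A at every k in [0,j-1].
  j=0: rhs fails.
  j=1: rhs fails.
  j=2: rhs holds; lhs holds on [0,1]. k = 2.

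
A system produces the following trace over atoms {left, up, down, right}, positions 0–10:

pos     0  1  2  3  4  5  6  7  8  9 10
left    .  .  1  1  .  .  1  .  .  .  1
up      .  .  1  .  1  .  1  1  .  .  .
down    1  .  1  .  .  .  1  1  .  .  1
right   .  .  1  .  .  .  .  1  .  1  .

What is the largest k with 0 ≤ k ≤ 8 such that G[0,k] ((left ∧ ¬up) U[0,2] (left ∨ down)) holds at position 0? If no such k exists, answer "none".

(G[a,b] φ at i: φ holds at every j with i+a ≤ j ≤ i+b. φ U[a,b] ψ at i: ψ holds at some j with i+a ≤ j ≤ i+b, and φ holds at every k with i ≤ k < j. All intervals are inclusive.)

0

((left ∧ ¬up) U[0,2] (left ∨ down)) must hold from j=0 onward; find where it first fails.
  j=0: holds
  j=1: fails
Holds on [0,0], so largest k = 0.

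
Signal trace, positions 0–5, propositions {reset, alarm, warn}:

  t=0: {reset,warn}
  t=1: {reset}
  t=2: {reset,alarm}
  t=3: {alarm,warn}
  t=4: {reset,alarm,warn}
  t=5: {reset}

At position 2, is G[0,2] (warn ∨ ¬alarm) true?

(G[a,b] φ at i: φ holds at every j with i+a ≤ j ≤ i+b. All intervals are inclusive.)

Check (warn ∨ ¬alarm) at every j in [2,4]:
  j=2: false
  j=3: true
  j=4: true
Fails at j=2 → formula fails.

False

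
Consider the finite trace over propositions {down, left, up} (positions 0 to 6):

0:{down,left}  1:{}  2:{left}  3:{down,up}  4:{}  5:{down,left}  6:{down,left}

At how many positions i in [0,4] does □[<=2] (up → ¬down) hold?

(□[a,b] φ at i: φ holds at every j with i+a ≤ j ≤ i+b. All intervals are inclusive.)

Evaluate at each i in [0,4]:
  i=0: ✓ (all of [0,2])
  i=1: ✗ (fails at j=3)
  i=2: ✗ (fails at j=3)
  i=3: ✗ (fails at j=3)
  i=4: ✓ (all of [4,6])
Positions where it holds: {0, 4} → 2.

2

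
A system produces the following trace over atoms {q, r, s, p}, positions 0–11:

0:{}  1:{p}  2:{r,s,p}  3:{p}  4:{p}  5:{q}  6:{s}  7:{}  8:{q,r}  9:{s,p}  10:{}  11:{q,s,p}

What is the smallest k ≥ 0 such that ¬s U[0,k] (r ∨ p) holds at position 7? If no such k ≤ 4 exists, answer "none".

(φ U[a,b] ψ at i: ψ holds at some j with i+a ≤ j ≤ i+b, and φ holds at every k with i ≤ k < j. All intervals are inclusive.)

1

Need earliest j ≥ 7 with (r ∨ p), and ¬s at every k in [7,j-1].
  j=7: rhs fails.
  j=8: rhs holds; lhs holds on [7,7]. k = 1.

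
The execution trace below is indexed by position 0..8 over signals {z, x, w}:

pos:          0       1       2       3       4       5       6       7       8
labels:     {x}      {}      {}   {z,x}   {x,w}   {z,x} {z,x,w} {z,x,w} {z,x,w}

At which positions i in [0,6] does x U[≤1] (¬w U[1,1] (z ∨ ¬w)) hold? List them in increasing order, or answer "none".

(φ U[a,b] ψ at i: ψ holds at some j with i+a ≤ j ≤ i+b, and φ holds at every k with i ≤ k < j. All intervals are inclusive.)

0, 1, 2, 4, 5

Evaluate at each i in [0,6]:
  i=0: ✓ (rhs at j=0)
  i=1: ✓ (rhs at j=1)
  i=2: ✓ (rhs at j=2)
  i=3: ✗ (no rhs in [3,4])
  i=4: ✓ (rhs at j=5; lhs holds on [4,4])
  i=5: ✓ (rhs at j=5)
  i=6: ✗ (no rhs in [6,7])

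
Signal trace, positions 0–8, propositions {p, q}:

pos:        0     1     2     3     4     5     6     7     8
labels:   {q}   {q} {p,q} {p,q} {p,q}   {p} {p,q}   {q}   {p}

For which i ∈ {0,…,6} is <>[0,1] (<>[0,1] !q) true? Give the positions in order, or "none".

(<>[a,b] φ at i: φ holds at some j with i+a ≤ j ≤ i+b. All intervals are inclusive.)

Evaluate at each i in [0,6]:
  i=0: ✗ (none in [0,1])
  i=1: ✗ (none in [1,2])
  i=2: ✗ (none in [2,3])
  i=3: ✓ (witness j=4)
  i=4: ✓ (witness j=4)
  i=5: ✓ (witness j=5)
  i=6: ✓ (witness j=7)

3, 4, 5, 6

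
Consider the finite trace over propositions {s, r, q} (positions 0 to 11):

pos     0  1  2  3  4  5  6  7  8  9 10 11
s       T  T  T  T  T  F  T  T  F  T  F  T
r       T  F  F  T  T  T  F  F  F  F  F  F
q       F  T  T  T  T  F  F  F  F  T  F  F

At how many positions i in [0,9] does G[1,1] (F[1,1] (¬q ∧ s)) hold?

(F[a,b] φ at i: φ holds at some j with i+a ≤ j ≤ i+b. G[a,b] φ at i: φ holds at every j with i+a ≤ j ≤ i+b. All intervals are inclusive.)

Evaluate at each i in [0,9]:
  i=0: ✗ (fails at j=1)
  i=1: ✗ (fails at j=2)
  i=2: ✗ (fails at j=3)
  i=3: ✗ (fails at j=4)
  i=4: ✓ (all of [5,5])
  i=5: ✓ (all of [6,6])
  i=6: ✗ (fails at j=7)
  i=7: ✗ (fails at j=8)
  i=8: ✗ (fails at j=9)
  i=9: ✓ (all of [10,10])
Positions where it holds: {4, 5, 9} → 3.

3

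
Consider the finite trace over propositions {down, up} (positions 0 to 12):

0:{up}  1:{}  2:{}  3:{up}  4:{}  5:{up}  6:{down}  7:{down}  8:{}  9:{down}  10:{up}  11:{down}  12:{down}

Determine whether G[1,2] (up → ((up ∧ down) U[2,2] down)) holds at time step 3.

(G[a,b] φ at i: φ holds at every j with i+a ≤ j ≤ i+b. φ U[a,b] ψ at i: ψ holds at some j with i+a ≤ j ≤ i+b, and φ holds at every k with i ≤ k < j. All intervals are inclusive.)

Check (up → ((up ∧ down) U[2,2] down)) at every j in [4,5]:
  j=4: antecedent false → ✓
  j=5: antecedent true; consequent fails → ✗
Fails at j=5 → formula fails.

Does not hold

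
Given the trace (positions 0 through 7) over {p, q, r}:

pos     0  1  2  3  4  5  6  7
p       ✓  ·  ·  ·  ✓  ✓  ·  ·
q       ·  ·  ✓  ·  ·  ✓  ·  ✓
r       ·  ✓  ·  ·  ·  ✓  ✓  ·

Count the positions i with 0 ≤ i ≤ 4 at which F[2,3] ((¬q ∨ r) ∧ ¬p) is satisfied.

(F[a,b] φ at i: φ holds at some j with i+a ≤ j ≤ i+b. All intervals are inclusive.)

Evaluate at each i in [0,4]:
  i=0: ✓ (witness j=3)
  i=1: ✓ (witness j=3)
  i=2: ✗ (none in [4,5])
  i=3: ✓ (witness j=6)
  i=4: ✓ (witness j=6)
Positions where it holds: {0, 1, 3, 4} → 4.

4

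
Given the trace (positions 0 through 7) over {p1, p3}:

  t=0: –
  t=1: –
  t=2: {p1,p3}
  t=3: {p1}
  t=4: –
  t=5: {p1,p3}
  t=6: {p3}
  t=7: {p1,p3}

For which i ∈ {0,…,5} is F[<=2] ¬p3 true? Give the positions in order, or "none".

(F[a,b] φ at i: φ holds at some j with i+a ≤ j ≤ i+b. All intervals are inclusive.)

Evaluate at each i in [0,5]:
  i=0: ✓ (witness j=0)
  i=1: ✓ (witness j=1)
  i=2: ✓ (witness j=3)
  i=3: ✓ (witness j=3)
  i=4: ✓ (witness j=4)
  i=5: ✗ (none in [5,7])

0, 1, 2, 3, 4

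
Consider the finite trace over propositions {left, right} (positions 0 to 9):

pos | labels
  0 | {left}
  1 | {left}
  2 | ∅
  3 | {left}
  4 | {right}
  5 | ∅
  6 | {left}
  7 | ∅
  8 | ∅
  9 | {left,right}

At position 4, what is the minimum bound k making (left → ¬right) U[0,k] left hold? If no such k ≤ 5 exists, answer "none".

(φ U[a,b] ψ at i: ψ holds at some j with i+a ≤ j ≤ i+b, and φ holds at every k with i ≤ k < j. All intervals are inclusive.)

Need earliest j ≥ 4 with left, and (left → ¬right) at every k in [4,j-1].
  j=4: rhs fails.
  j=5: rhs fails.
  j=6: rhs holds; lhs holds on [4,5]. k = 2.

2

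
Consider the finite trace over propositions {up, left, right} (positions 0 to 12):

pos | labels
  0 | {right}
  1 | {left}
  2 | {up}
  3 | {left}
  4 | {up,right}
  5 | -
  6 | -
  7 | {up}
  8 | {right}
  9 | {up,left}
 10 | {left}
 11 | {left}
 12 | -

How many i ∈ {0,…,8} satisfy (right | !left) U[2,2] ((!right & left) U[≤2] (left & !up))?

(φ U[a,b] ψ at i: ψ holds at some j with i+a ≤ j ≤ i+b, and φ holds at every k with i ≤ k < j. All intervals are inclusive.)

Evaluate at each i in [0,8]:
  i=0: ✗ (no rhs in [2,2])
  i=1: ✗ (lhs fails at k=1 before rhs at j=3)
  i=2: ✗ (no rhs in [4,4])
  i=3: ✗ (no rhs in [5,5])
  i=4: ✗ (no rhs in [6,6])
  i=5: ✗ (no rhs in [7,7])
  i=6: ✗ (no rhs in [8,8])
  i=7: ✓ (rhs at j=9; lhs holds on [7,8])
  i=8: ✗ (lhs fails at k=9 before rhs at j=10)
Positions where it holds: {7} → 1.

1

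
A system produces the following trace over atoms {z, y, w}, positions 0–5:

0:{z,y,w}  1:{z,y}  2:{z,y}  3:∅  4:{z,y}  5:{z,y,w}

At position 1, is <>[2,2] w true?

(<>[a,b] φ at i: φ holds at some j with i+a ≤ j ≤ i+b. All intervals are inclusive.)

False

Check w at each j in [3,3]:
  j=3: false
No position in the window satisfies it → formula fails.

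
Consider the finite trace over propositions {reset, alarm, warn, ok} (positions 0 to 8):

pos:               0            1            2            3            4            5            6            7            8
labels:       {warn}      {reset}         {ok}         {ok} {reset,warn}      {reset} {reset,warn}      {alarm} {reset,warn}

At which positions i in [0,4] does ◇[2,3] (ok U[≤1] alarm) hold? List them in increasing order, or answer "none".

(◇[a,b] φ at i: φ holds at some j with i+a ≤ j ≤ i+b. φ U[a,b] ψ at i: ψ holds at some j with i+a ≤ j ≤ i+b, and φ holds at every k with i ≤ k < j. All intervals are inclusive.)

4

Evaluate at each i in [0,4]:
  i=0: ✗ (none in [2,3])
  i=1: ✗ (none in [3,4])
  i=2: ✗ (none in [4,5])
  i=3: ✗ (none in [5,6])
  i=4: ✓ (witness j=7)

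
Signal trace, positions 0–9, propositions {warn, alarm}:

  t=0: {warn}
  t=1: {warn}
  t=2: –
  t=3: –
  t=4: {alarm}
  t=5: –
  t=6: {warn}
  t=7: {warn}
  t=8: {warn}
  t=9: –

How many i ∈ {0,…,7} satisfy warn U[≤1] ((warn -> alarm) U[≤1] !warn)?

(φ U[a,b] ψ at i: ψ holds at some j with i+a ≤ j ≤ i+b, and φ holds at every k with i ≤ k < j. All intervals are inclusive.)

5

Evaluate at each i in [0,7]:
  i=0: ✗ (no rhs in [0,1])
  i=1: ✓ (rhs at j=2; lhs holds on [1,1])
  i=2: ✓ (rhs at j=2)
  i=3: ✓ (rhs at j=3)
  i=4: ✓ (rhs at j=4)
  i=5: ✓ (rhs at j=5)
  i=6: ✗ (no rhs in [6,7])
  i=7: ✗ (no rhs in [7,8])
Positions where it holds: {1, 2, 3, 4, 5} → 5.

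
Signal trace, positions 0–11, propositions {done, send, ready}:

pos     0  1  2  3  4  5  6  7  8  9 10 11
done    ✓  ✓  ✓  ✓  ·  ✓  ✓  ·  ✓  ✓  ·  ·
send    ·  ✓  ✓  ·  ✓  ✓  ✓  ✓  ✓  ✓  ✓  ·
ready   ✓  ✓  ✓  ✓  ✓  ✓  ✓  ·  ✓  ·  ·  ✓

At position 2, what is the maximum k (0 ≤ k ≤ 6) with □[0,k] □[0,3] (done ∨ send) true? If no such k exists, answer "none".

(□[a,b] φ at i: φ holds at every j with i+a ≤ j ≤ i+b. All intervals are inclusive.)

□[0,3] (done ∨ send) must hold from j=2 onward; find where it first fails.
  j=2: holds
  j=3: holds
  j=4: holds
  j=5: holds
  j=6: holds
  j=7: holds
  j=8: fails
Holds on [2,7], so largest k = 5.

5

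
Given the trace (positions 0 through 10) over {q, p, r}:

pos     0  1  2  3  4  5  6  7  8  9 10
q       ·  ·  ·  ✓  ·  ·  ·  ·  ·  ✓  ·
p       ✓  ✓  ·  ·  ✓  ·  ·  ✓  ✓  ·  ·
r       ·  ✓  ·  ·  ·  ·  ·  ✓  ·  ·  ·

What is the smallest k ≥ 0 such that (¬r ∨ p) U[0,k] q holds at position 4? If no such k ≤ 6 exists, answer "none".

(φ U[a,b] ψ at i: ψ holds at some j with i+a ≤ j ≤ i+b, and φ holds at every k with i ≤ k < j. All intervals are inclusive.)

5

Need earliest j ≥ 4 with q, and (¬r ∨ p) at every k in [4,j-1].
  j=4: rhs fails.
  j=5: rhs fails.
  j=6: rhs fails.
  j=7: rhs fails.
  j=8: rhs fails.
  j=9: rhs holds; lhs holds on [4,8]. k = 5.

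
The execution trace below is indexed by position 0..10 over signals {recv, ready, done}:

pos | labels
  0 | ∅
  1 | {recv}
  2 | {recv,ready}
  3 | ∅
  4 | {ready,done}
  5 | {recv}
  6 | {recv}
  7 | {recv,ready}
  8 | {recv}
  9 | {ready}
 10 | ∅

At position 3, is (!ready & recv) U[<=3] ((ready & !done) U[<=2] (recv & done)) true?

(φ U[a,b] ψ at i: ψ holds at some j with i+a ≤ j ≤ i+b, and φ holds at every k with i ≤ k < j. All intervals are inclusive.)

Need some j in [3,6] with ((ready & !done) U[<=2] (recv & done)), and (!ready & recv) at every k in [3,j-1].
  j=3: ((ready & !done) U[<=2] (recv & done)) — fails.
  j=4: ((ready & !done) U[<=2] (recv & done)) — fails.
  j=5: ((ready & !done) U[<=2] (recv & done)) — fails.
  j=6: ((ready & !done) U[<=2] (recv & done)) — fails.
No j in the window works → until fails.

No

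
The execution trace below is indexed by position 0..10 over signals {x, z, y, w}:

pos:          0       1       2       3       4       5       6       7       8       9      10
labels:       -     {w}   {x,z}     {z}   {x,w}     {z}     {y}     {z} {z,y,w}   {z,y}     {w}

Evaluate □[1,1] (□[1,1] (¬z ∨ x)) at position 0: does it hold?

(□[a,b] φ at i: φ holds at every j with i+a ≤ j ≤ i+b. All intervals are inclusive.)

True

Check □[1,1] (¬z ∨ x) at every j in [1,1]:
  j=1: holds on [2,2]
All positions satisfy it → formula holds.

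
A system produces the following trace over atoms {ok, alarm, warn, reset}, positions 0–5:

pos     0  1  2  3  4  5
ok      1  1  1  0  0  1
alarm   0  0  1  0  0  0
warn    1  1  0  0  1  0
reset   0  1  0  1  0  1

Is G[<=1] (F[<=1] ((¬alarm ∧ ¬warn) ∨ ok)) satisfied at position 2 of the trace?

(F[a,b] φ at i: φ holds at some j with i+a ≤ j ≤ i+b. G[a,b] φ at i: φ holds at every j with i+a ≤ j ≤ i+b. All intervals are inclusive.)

True

Check F[<=1] ((¬alarm ∧ ¬warn) ∨ ok) at every j in [2,3]:
  j=2: holds (witness at 2)
  j=3: holds (witness at 3)
All positions satisfy it → formula holds.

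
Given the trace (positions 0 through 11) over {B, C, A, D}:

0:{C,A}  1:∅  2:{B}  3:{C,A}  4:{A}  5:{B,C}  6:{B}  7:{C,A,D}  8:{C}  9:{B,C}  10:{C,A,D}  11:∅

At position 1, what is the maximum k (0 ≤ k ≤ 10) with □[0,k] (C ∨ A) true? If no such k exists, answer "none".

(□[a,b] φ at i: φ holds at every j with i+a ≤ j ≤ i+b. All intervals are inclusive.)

(C ∨ A) must hold from j=1 onward; find where it first fails.
  j=1: fails → no k works.

none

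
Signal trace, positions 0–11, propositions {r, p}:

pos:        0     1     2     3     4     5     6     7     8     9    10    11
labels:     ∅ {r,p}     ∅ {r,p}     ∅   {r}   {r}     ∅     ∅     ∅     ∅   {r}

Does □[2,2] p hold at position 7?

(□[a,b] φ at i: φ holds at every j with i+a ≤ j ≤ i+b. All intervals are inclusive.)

No

Check p at every j in [9,9]:
  j=9: false
Fails at j=9 → formula fails.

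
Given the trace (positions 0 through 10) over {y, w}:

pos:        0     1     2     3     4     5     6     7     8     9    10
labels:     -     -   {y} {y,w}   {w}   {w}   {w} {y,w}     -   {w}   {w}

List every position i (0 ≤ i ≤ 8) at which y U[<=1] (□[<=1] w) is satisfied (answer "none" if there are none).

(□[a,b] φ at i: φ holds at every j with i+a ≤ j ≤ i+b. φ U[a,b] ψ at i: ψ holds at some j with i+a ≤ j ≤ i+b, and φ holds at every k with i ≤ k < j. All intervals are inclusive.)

Evaluate at each i in [0,8]:
  i=0: ✗ (no rhs in [0,1])
  i=1: ✗ (no rhs in [1,2])
  i=2: ✓ (rhs at j=3; lhs holds on [2,2])
  i=3: ✓ (rhs at j=3)
  i=4: ✓ (rhs at j=4)
  i=5: ✓ (rhs at j=5)
  i=6: ✓ (rhs at j=6)
  i=7: ✗ (no rhs in [7,8])
  i=8: ✗ (lhs fails at k=8 before rhs at j=9)

2, 3, 4, 5, 6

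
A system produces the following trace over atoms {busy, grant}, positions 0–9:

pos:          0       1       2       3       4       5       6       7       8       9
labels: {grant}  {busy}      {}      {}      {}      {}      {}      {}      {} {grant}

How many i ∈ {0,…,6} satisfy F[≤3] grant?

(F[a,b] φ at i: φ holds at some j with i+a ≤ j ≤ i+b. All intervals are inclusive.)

2

Evaluate at each i in [0,6]:
  i=0: ✓ (witness j=0)
  i=1: ✗ (none in [1,4])
  i=2: ✗ (none in [2,5])
  i=3: ✗ (none in [3,6])
  i=4: ✗ (none in [4,7])
  i=5: ✗ (none in [5,8])
  i=6: ✓ (witness j=9)
Positions where it holds: {0, 6} → 2.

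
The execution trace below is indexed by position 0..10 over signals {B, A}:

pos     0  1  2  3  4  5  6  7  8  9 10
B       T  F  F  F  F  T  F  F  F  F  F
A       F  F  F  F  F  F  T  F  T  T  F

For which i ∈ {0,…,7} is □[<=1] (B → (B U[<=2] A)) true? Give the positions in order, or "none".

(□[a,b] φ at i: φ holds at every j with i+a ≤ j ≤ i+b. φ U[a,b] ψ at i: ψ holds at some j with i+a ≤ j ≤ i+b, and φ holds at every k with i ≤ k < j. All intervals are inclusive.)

Evaluate at each i in [0,7]:
  i=0: ✗ (fails at j=0)
  i=1: ✓ (all of [1,2])
  i=2: ✓ (all of [2,3])
  i=3: ✓ (all of [3,4])
  i=4: ✓ (all of [4,5])
  i=5: ✓ (all of [5,6])
  i=6: ✓ (all of [6,7])
  i=7: ✓ (all of [7,8])

1, 2, 3, 4, 5, 6, 7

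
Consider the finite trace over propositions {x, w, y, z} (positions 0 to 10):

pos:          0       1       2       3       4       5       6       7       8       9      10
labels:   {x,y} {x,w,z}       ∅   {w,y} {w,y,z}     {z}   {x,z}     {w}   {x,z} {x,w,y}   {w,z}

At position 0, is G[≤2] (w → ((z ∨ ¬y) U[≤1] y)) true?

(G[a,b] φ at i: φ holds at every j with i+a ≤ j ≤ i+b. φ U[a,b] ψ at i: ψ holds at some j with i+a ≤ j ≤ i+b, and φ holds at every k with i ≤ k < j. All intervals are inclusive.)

Check (w → ((z ∨ ¬y) U[≤1] y)) at every j in [0,2]:
  j=0: antecedent false → ✓
  j=1: antecedent true; consequent fails → ✗
  j=2: antecedent false → ✓
Fails at j=1 → formula fails.

False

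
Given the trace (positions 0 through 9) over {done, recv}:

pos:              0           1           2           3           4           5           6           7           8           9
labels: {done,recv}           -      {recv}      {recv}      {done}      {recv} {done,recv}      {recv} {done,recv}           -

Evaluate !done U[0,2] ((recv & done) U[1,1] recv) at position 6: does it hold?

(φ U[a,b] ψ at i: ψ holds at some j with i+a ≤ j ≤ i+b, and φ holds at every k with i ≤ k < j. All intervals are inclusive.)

Holds

Need some j in [6,8] with ((recv & done) U[1,1] recv), and !done at every k in [6,j-1].
  j=6: ((recv & done) U[1,1] recv) holds; no prefix to check → satisfied.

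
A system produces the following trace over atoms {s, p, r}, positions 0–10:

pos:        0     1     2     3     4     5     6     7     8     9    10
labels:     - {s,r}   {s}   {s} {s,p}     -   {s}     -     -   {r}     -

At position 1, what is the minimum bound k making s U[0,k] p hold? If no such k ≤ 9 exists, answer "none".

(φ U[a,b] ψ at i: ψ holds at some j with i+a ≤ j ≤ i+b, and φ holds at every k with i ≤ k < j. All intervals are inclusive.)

3

Need earliest j ≥ 1 with p, and s at every k in [1,j-1].
  j=1: rhs fails.
  j=2: rhs fails.
  j=3: rhs fails.
  j=4: rhs holds; lhs holds on [1,3]. k = 3.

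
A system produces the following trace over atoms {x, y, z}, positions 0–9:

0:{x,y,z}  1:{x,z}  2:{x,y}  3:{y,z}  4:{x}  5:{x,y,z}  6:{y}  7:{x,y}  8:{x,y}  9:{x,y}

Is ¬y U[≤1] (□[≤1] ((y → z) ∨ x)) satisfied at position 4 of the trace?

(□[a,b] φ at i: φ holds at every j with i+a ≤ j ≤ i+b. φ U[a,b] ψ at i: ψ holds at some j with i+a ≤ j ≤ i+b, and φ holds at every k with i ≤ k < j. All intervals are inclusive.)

Need some j in [4,5] with □[≤1] ((y → z) ∨ x), and ¬y at every k in [4,j-1].
  j=4: □[≤1] ((y → z) ∨ x) holds; no prefix to check → satisfied.

True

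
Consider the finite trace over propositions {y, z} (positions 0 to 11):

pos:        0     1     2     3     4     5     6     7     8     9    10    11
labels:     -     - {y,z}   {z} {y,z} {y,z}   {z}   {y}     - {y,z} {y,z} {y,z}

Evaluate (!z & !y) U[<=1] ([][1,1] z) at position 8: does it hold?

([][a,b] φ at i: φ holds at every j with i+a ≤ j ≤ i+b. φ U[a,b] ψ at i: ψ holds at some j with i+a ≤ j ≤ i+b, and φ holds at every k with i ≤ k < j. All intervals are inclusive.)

True

Need some j in [8,9] with [][1,1] z, and (!z & !y) at every k in [8,j-1].
  j=8: [][1,1] z holds; no prefix to check → satisfied.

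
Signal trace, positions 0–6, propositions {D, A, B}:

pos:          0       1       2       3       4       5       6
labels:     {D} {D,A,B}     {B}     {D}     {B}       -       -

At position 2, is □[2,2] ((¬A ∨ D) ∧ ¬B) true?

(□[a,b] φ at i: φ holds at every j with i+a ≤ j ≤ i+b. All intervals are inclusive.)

Check ((¬A ∨ D) ∧ ¬B) at every j in [4,4]:
  j=4: false
Fails at j=4 → formula fails.

Does not hold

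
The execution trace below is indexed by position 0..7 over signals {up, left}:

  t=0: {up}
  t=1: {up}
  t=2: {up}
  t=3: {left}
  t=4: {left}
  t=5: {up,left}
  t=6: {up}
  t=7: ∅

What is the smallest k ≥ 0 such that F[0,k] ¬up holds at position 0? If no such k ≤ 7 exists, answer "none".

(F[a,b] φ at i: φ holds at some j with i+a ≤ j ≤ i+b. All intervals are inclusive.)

3

Scan j = 0,1,… for ¬up:
  j=0: fails
  j=1: fails
  j=2: fails
  j=3: holds
First hit at j=3, so smallest k = 3-0 = 3.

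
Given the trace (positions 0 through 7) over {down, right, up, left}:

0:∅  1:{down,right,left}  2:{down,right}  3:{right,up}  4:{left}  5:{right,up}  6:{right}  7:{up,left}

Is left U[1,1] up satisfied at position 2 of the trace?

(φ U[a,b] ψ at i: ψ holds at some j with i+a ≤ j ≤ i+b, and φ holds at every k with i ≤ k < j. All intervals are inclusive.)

No

Need some j in [3,3] with up, and left at every k in [2,j-1].
  j=3: up holds, but left fails at k=2 → not this j.
No j in the window works → until fails.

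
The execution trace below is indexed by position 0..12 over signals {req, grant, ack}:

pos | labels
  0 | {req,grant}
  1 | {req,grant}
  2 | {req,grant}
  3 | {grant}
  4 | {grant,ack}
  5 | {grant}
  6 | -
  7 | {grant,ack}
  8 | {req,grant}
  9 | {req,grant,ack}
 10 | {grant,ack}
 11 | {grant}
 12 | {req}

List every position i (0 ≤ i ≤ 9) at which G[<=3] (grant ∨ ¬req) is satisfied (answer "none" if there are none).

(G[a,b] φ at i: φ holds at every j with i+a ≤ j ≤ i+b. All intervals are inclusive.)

Evaluate at each i in [0,9]:
  i=0: ✓ (all of [0,3])
  i=1: ✓ (all of [1,4])
  i=2: ✓ (all of [2,5])
  i=3: ✓ (all of [3,6])
  i=4: ✓ (all of [4,7])
  i=5: ✓ (all of [5,8])
  i=6: ✓ (all of [6,9])
  i=7: ✓ (all of [7,10])
  i=8: ✓ (all of [8,11])
  i=9: ✗ (fails at j=12)

0, 1, 2, 3, 4, 5, 6, 7, 8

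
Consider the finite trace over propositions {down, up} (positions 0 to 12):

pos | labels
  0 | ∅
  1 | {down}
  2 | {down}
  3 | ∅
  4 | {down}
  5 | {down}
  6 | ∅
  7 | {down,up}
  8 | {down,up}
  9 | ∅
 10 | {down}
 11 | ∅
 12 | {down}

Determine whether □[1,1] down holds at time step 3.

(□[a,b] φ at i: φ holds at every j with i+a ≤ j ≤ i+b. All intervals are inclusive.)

Yes

Check down at every j in [4,4]:
  j=4: true
All positions satisfy it → formula holds.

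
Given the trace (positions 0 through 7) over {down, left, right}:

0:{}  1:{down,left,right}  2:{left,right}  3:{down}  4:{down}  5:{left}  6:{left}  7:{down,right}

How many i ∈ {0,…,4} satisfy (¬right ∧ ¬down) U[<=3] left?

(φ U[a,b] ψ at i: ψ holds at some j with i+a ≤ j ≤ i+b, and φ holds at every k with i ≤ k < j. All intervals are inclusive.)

Evaluate at each i in [0,4]:
  i=0: ✓ (rhs at j=1; lhs holds on [0,0])
  i=1: ✓ (rhs at j=1)
  i=2: ✓ (rhs at j=2)
  i=3: ✗ (lhs fails at k=3 before rhs at j=5)
  i=4: ✗ (lhs fails at k=4 before rhs at j=5)
Positions where it holds: {0, 1, 2} → 3.

3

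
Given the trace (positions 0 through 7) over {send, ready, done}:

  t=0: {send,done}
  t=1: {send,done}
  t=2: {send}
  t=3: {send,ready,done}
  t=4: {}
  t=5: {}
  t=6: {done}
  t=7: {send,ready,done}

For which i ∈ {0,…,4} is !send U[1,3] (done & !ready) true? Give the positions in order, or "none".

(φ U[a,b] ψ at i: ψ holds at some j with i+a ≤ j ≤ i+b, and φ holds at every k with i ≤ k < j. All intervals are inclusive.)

4

Evaluate at each i in [0,4]:
  i=0: ✗ (lhs fails at k=0 before rhs at j=1)
  i=1: ✗ (no rhs in [2,4])
  i=2: ✗ (no rhs in [3,5])
  i=3: ✗ (lhs fails at k=3 before rhs at j=6)
  i=4: ✓ (rhs at j=6; lhs holds on [4,5])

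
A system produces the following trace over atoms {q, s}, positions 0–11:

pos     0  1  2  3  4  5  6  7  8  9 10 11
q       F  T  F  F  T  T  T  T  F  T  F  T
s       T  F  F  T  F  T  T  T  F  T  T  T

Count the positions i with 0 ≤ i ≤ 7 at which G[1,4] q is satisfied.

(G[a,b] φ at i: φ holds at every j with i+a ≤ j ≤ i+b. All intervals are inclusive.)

1

Evaluate at each i in [0,7]:
  i=0: ✗ (fails at j=2)
  i=1: ✗ (fails at j=2)
  i=2: ✗ (fails at j=3)
  i=3: ✓ (all of [4,7])
  i=4: ✗ (fails at j=8)
  i=5: ✗ (fails at j=8)
  i=6: ✗ (fails at j=8)
  i=7: ✗ (fails at j=8)
Positions where it holds: {3} → 1.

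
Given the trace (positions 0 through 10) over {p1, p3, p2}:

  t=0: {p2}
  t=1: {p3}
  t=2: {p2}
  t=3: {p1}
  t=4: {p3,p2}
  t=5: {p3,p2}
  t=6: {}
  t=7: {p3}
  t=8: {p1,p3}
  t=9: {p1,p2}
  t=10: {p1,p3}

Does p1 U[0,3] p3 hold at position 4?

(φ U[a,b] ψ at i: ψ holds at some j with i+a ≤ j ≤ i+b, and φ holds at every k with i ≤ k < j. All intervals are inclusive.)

Need some j in [4,7] with p3, and p1 at every k in [4,j-1].
  j=4: p3 holds; no prefix to check → satisfied.

True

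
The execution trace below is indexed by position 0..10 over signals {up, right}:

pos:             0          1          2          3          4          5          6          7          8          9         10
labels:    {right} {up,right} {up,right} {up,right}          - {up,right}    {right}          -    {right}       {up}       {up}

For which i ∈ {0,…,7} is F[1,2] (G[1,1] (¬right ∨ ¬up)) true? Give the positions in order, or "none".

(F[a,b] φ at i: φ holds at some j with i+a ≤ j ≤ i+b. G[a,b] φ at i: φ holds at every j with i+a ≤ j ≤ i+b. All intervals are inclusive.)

1, 2, 3, 4, 5, 6, 7

Evaluate at each i in [0,7]:
  i=0: ✗ (none in [1,2])
  i=1: ✓ (witness j=3)
  i=2: ✓ (witness j=3)
  i=3: ✓ (witness j=5)
  i=4: ✓ (witness j=5)
  i=5: ✓ (witness j=6)
  i=6: ✓ (witness j=7)
  i=7: ✓ (witness j=8)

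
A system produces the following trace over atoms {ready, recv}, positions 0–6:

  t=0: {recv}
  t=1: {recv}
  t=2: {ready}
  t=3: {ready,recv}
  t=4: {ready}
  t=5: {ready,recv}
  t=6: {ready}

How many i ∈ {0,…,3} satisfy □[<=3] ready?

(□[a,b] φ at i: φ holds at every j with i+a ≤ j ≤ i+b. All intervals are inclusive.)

2

Evaluate at each i in [0,3]:
  i=0: ✗ (fails at j=0)
  i=1: ✗ (fails at j=1)
  i=2: ✓ (all of [2,5])
  i=3: ✓ (all of [3,6])
Positions where it holds: {2, 3} → 2.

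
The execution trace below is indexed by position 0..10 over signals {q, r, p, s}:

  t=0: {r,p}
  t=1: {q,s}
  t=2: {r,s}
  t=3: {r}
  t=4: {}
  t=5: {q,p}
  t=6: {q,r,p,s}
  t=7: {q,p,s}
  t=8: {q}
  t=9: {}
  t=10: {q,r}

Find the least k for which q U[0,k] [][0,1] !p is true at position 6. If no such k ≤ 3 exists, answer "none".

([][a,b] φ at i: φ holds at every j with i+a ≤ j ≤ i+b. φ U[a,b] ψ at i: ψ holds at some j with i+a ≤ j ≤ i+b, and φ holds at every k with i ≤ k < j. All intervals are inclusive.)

2

Need earliest j ≥ 6 with [][0,1] !p, and q at every k in [6,j-1].
  j=6: rhs fails.
  j=7: rhs fails.
  j=8: rhs holds; lhs holds on [6,7]. k = 2.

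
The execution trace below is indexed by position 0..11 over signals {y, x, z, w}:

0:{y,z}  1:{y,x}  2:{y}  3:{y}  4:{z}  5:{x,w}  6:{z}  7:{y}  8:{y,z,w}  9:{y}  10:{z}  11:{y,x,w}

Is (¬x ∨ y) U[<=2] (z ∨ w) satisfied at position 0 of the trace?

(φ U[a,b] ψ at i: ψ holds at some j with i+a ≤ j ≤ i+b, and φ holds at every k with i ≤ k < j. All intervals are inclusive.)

True

Need some j in [0,2] with (z ∨ w), and (¬x ∨ y) at every k in [0,j-1].
  j=0: (z ∨ w) holds; no prefix to check → satisfied.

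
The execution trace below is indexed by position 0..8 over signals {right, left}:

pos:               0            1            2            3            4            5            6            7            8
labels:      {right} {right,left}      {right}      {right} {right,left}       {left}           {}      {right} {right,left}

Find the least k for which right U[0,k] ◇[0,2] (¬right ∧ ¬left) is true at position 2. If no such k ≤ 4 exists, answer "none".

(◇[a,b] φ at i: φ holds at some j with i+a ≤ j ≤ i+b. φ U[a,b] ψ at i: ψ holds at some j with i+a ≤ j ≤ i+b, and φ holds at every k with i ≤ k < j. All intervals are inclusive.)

Need earliest j ≥ 2 with ◇[0,2] (¬right ∧ ¬left), and right at every k in [2,j-1].
  j=2: rhs fails.
  j=3: rhs fails.
  j=4: rhs holds; lhs holds on [2,3]. k = 2.

2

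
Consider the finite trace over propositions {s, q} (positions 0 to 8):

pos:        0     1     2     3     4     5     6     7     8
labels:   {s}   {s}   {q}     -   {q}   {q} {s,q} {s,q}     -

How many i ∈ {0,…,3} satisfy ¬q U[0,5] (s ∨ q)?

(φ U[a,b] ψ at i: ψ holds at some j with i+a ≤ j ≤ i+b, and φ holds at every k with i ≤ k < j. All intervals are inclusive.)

Evaluate at each i in [0,3]:
  i=0: ✓ (rhs at j=0)
  i=1: ✓ (rhs at j=1)
  i=2: ✓ (rhs at j=2)
  i=3: ✓ (rhs at j=4; lhs holds on [3,3])
Positions where it holds: {0, 1, 2, 3} → 4.

4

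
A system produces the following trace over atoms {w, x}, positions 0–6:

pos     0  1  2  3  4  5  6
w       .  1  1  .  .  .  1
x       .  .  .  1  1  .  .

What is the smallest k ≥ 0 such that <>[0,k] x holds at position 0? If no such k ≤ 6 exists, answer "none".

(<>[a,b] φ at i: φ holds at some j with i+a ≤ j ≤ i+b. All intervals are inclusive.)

Scan j = 0,1,… for x:
  j=0: fails
  j=1: fails
  j=2: fails
  j=3: holds
First hit at j=3, so smallest k = 3-0 = 3.

3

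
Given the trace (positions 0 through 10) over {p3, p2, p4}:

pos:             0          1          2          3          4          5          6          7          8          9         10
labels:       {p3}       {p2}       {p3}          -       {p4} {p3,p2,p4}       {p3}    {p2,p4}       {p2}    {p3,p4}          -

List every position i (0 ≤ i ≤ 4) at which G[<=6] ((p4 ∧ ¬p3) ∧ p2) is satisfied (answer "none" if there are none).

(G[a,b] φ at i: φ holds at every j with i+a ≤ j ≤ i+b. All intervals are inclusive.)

Evaluate at each i in [0,4]:
  i=0: ✗ (fails at j=0)
  i=1: ✗ (fails at j=1)
  i=2: ✗ (fails at j=2)
  i=3: ✗ (fails at j=3)
  i=4: ✗ (fails at j=4)

none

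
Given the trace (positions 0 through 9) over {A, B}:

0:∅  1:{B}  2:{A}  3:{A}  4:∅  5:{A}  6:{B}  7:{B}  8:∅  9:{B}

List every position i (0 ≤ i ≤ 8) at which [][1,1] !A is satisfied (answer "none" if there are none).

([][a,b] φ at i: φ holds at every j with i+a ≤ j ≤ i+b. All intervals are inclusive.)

0, 3, 5, 6, 7, 8

Evaluate at each i in [0,8]:
  i=0: ✓ (all of [1,1])
  i=1: ✗ (fails at j=2)
  i=2: ✗ (fails at j=3)
  i=3: ✓ (all of [4,4])
  i=4: ✗ (fails at j=5)
  i=5: ✓ (all of [6,6])
  i=6: ✓ (all of [7,7])
  i=7: ✓ (all of [8,8])
  i=8: ✓ (all of [9,9])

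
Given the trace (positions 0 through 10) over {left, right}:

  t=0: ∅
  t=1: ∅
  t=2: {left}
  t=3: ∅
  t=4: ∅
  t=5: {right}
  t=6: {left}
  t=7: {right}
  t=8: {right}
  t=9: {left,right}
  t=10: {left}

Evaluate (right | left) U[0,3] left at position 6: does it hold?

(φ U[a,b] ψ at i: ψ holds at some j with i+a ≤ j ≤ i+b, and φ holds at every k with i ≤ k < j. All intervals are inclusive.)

Yes

Need some j in [6,9] with left, and (right | left) at every k in [6,j-1].
  j=6: left holds; no prefix to check → satisfied.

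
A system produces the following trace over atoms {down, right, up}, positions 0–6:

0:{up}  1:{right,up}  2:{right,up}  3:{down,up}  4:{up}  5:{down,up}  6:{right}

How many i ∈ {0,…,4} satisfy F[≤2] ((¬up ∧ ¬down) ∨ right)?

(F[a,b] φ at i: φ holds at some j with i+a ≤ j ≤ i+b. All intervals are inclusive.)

Evaluate at each i in [0,4]:
  i=0: ✓ (witness j=1)
  i=1: ✓ (witness j=1)
  i=2: ✓ (witness j=2)
  i=3: ✗ (none in [3,5])
  i=4: ✓ (witness j=6)
Positions where it holds: {0, 1, 2, 4} → 4.

4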